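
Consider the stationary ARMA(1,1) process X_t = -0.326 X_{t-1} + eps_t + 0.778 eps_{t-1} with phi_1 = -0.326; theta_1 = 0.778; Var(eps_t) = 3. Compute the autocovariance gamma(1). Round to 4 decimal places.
\gamma(1) = 1.1324

Multiply the model equation by X_{t-k} and take expectations. With theta_0 = psi_0 = 1 and psi_j the MA(infinity) weights, this gives
  gamma(k) - sum_i phi_i gamma(k-i) = c_k,
  c_k = sigma^2 * sum_{j=k..q} theta_j psi_{j-k}   (c_k = 0 for k > q),
using gamma(-m) = gamma(m).
psi-weights needed (psi_j = theta_j + sum_i phi_i psi_{j-i}):
  psi_1 = theta_1 + phi_1 = 0.778 + (-0.326) = 0.452
Right-hand sides:
  c_0 = sigma^2 (1 + theta_1 psi_1) = 3 * (1 + (0.778)(0.452)) = 3 * 1.351656 = 4.054968
  c_1 = sigma^2 theta_1 = 3 * (0.778) = 2.334
  c_2 = 0
Equations for k = 0 and k = 1 (AR order 1):
  gamma(0) = phi_1 gamma(1) + c_0
  gamma(1) = phi_1 gamma(0) + c_1
Substituting the second into the first: gamma(0) (1 - phi_1^2) = c_0 + phi_1 c_1, so
  gamma(0) = (c_0 + phi_1 c_1) / (1 - phi_1^2) = (4.054968 + (-0.326)(2.334)) / (1 - (-0.326)^2) = 3.294084 / 0.893724 = 3.685796.
  gamma(1) = phi_1 gamma(0) + c_1 = (-0.326)(3.685796) + (2.334) = 1.132431.
Therefore gamma(1) = 1.1324 (to 4 decimal places).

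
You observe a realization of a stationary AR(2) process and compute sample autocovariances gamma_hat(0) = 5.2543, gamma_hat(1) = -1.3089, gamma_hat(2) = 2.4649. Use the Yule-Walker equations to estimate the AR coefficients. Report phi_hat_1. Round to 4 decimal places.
\hat\phi_{1} = -0.1410

The Yule-Walker equations for an AR(p) process read, in matrix form,
  Gamma_p phi = r_p,   with   (Gamma_p)_{ij} = gamma(|i - j|),
                       (r_p)_i = gamma(i),   i,j = 1..p.
Substitute the sample gammas (Toeplitz matrix and right-hand side of size 2):
  Gamma_p = [[5.2543, -1.3089], [-1.3089, 5.2543]]
  r_p     = [-1.3089, 2.4649]
Written out:
  5.2543 phi_1 - 1.3089 phi_2 = -1.3089
  -1.3089 phi_1 + 5.2543 phi_2 = 2.4649
Solve by Cramer's rule:
  det = gamma(0)^2 - gamma(1)^2 = (5.2543)^2 - (-1.3089)^2 = 27.60766849 - 1.71321921 = 25.89444928
  phi_hat_1 = [gamma(1) gamma(0) - gamma(1) gamma(2)] / det = [(-1.3089)(5.2543) - (-1.3089)(2.4649)] / 25.89444928 = -3.65104566 / 25.89444928 = -0.141
  phi_hat_2 = [gamma(0) gamma(2) - gamma(1)^2] / det = [(5.2543)(2.4649) - (-1.3089)^2] / 25.89444928 = 11.23810486 / 25.89444928 = 0.434
So phi_hat = [-0.1410, 0.4340].
Therefore phi_hat_1 = -0.1410.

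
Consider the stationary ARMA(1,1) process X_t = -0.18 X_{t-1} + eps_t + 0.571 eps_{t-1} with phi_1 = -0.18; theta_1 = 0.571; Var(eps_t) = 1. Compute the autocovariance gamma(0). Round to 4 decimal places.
\gamma(0) = 1.1580

Multiply the model equation by X_{t-k} and take expectations. With theta_0 = psi_0 = 1 and psi_j the MA(infinity) weights, this gives
  gamma(k) - sum_i phi_i gamma(k-i) = c_k,
  c_k = sigma^2 * sum_{j=k..q} theta_j psi_{j-k}   (c_k = 0 for k > q),
using gamma(-m) = gamma(m).
psi-weights needed (psi_j = theta_j + sum_i phi_i psi_{j-i}):
  psi_1 = theta_1 + phi_1 = 0.571 + (-0.18) = 0.391
Right-hand sides:
  c_0 = sigma^2 (1 + theta_1 psi_1) = 1 * (1 + (0.571)(0.391)) = 1 * 1.223261 = 1.223261
  c_1 = sigma^2 theta_1 = 1 * (0.571) = 0.571
  c_2 = 0
Equations for k = 0 and k = 1 (AR order 1):
  gamma(0) = phi_1 gamma(1) + c_0
  gamma(1) = phi_1 gamma(0) + c_1
Substituting the second into the first: gamma(0) (1 - phi_1^2) = c_0 + phi_1 c_1, so
  gamma(0) = (c_0 + phi_1 c_1) / (1 - phi_1^2) = (1.223261 + (-0.18)(0.571)) / (1 - (-0.18)^2) = 1.120481 / 0.9676 = 1.158.
Therefore gamma(0) = 1.1580 (to 4 decimal places).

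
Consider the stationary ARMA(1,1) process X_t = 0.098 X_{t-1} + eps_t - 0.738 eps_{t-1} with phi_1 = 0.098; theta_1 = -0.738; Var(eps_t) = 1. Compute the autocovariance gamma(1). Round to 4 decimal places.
\gamma(1) = -0.5995

Multiply the model equation by X_{t-k} and take expectations. With theta_0 = psi_0 = 1 and psi_j the MA(infinity) weights, this gives
  gamma(k) - sum_i phi_i gamma(k-i) = c_k,
  c_k = sigma^2 * sum_{j=k..q} theta_j psi_{j-k}   (c_k = 0 for k > q),
using gamma(-m) = gamma(m).
psi-weights needed (psi_j = theta_j + sum_i phi_i psi_{j-i}):
  psi_1 = theta_1 + phi_1 = -0.738 + (0.098) = -0.64
Right-hand sides:
  c_0 = sigma^2 (1 + theta_1 psi_1) = 1 * (1 + (-0.738)(-0.64)) = 1 * 1.47232 = 1.47232
  c_1 = sigma^2 theta_1 = 1 * (-0.738) = -0.738
  c_2 = 0
Equations for k = 0 and k = 1 (AR order 1):
  gamma(0) = phi_1 gamma(1) + c_0
  gamma(1) = phi_1 gamma(0) + c_1
Substituting the second into the first: gamma(0) (1 - phi_1^2) = c_0 + phi_1 c_1, so
  gamma(0) = (c_0 + phi_1 c_1) / (1 - phi_1^2) = (1.47232 + (0.098)(-0.738)) / (1 - (0.098)^2) = 1.399996 / 0.990396 = 1.413572.
  gamma(1) = phi_1 gamma(0) + c_1 = (0.098)(1.413572) + (-0.738) = -0.59947.
Therefore gamma(1) = -0.5995 (to 4 decimal places).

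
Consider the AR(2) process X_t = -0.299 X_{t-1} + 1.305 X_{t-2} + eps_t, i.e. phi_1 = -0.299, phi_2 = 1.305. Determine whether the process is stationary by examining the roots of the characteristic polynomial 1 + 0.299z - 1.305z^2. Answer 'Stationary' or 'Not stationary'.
\text{Not stationary}

The AR(p) characteristic polynomial is P(z) = 1 + 0.299z - 1.305z^2.
Stationarity requires all roots to lie outside the unit circle, i.e. |z| > 1 for every root.
Set 1 + (0.299) z + (-1.305) z^2 = 0, i.e. a z^2 + b z + c = 0 with a = -1.305, b = 0.299, c = 1.
Discriminant D = b^2 - 4ac = (0.299)^2 - 4*(-1.305)*1 = 0.089401 - (-5.22) = 5.309401.
D >= 0, so the roots are real: z = (-b +/- sqrt(D)) / (2a) = (-0.299 +/- 2.304214) / (-2.61).
  z_1 = (-0.299 + 2.304214) / (-2.61) = -0.7683,   |z_1| = 0.7683.
  z_2 = (-0.299 - 2.304214) / (-2.61) = 0.9974,   |z_2| = 0.9974.
Moduli of all roots: 0.7683, 0.9974.
All moduli strictly greater than 1? No.
Verdict: Not stationary.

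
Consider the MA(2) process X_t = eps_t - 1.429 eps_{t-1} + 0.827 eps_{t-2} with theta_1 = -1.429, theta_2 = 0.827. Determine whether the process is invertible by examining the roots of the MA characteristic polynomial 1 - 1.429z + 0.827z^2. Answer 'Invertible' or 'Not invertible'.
\text{Invertible}

The MA(q) characteristic polynomial is P(z) = 1 - 1.429z + 0.827z^2.
Invertibility requires all roots to lie outside the unit circle, i.e. |z| > 1 for every root.
Set 1 + (-1.429) z + (0.827) z^2 = 0, i.e. a z^2 + b z + c = 0 with a = 0.827, b = -1.429, c = 1.
Discriminant D = b^2 - 4ac = (-1.429)^2 - 4*(0.827)*1 = 2.042041 - (3.308) = -1.265959.
D < 0, so the roots are the complex-conjugate pair z = (-b +/- i sqrt(-D)) / (2a) = 0.864 +/- 0.6803i.
For a conjugate pair |z|^2 = z * conj(z) = (product of roots) = c/a = 1/(0.827) = 1.20919, so |z| = sqrt(1.20919) = 1.0996 for both roots.
Moduli of all roots: 1.0996, 1.0996.
All moduli strictly greater than 1? Yes.
Verdict: Invertible.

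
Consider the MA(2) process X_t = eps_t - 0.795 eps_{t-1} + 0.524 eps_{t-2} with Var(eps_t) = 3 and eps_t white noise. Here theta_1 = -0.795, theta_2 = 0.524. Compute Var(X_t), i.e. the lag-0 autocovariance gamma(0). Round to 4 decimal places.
\gamma(0) = 5.7198

For an MA(q) process X_t = eps_t + sum_i theta_i eps_{t-i} with
Var(eps_t) = sigma^2, the variance is
  gamma(0) = sigma^2 * (1 + sum_i theta_i^2).
  sum_i theta_i^2 = (-0.795)^2 + (0.524)^2 = 0.632025 + 0.274576 = 0.906601.
  gamma(0) = 3 * (1 + 0.906601) = 3 * 1.906601 = 5.719803, which rounds to 5.7198.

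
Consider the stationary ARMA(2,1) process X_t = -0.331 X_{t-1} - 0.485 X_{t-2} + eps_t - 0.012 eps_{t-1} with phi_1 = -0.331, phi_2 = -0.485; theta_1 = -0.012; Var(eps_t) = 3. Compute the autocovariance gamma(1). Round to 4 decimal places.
\gamma(1) = -0.9494

Multiply the model equation by X_{t-k} and take expectations. With theta_0 = psi_0 = 1 and psi_j the MA(infinity) weights, this gives
  gamma(k) - sum_i phi_i gamma(k-i) = c_k,
  c_k = sigma^2 * sum_{j=k..q} theta_j psi_{j-k}   (c_k = 0 for k > q),
using gamma(-m) = gamma(m).
psi-weights needed (psi_j = theta_j + sum_i phi_i psi_{j-i}):
  psi_1 = theta_1 + phi_1 = -0.012 + (-0.331) = -0.343
Right-hand sides:
  c_0 = sigma^2 (1 + theta_1 psi_1) = 3 * (1 + (-0.012)(-0.343)) = 3 * 1.004116 = 3.012348
  c_1 = sigma^2 theta_1 = 3 * (-0.012) = -0.036
  c_2 = 0
Equations for k = 0, 1, 2 (AR order 2, c_2 = 0):
  (E0) gamma(0) = phi_1 gamma(1) + phi_2 gamma(2) + c_0
  (E1) gamma(1) = phi_1 gamma(0) + phi_2 gamma(1) + c_1
  (E2) gamma(2) = phi_1 gamma(1) + phi_2 gamma(0)
From (E1): gamma(1) = A gamma(0) + B with
  A = phi_1 / (1 - phi_2) = -0.331 / 1.485 = -0.222896,   B = c_1 / (1 - phi_2) = -0.036 / 1.485 = -0.024242.
Insert (E2) into (E0): gamma(0) (1 - phi_2^2) = phi_1 (1 + phi_2) gamma(1) + c_0.
  phi_1 (1 + phi_2) = (-0.331)(0.515) = -0.170465,   1 - phi_2^2 = 0.764775.
Replace gamma(1) by A gamma(0) + B and collect gamma(0):
  gamma(0) [0.764775 - (-0.170465)(-0.222896)] = (-0.170465)(-0.024242) + 3.012348
  gamma(0) * 0.726779 = 3.01648
  gamma(0) = 3.01648 / 0.726779 = 4.150478.
  gamma(1) = A gamma(0) + B = (-0.222896)(4.150478) + (-0.024242) = -0.949366.
Therefore gamma(1) = -0.9494 (to 4 decimal places).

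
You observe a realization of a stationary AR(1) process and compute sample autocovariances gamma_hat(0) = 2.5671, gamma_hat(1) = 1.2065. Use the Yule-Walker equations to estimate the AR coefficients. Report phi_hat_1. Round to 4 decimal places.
\hat\phi_{1} = 0.4700

The Yule-Walker equations for an AR(p) process read, in matrix form,
  Gamma_p phi = r_p,   with   (Gamma_p)_{ij} = gamma(|i - j|),
                       (r_p)_i = gamma(i),   i,j = 1..p.
Substitute the sample gammas (Toeplitz matrix and right-hand side of size 1):
  Gamma_p = [[2.5671]]
  r_p     = [1.2065]
With p = 1 this is the single equation gamma(0) phi_1 = gamma(1):
  phi_hat_1 = gamma(1) / gamma(0) = 1.2065 / 2.5671 = 0.4700.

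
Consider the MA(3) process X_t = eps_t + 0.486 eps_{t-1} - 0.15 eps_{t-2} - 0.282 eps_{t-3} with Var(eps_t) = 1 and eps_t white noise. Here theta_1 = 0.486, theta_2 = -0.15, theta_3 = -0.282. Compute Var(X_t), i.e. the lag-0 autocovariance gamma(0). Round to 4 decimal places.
\gamma(0) = 1.3382

For an MA(q) process X_t = eps_t + sum_i theta_i eps_{t-i} with
Var(eps_t) = sigma^2, the variance is
  gamma(0) = sigma^2 * (1 + sum_i theta_i^2).
  sum_i theta_i^2 = (0.486)^2 + (-0.15)^2 + (-0.282)^2 = 0.236196 + 0.0225 + 0.079524 = 0.33822.
  gamma(0) = 1 * (1 + 0.33822) = 1 * 1.33822 = 1.33822, which rounds to 1.3382.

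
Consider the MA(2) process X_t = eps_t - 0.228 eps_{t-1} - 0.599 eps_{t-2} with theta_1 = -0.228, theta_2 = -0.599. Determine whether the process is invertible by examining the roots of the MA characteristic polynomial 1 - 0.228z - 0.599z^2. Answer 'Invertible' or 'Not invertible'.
\text{Invertible}

The MA(q) characteristic polynomial is P(z) = 1 - 0.228z - 0.599z^2.
Invertibility requires all roots to lie outside the unit circle, i.e. |z| > 1 for every root.
Set 1 + (-0.228) z + (-0.599) z^2 = 0, i.e. a z^2 + b z + c = 0 with a = -0.599, b = -0.228, c = 1.
Discriminant D = b^2 - 4ac = (-0.228)^2 - 4*(-0.599)*1 = 0.051984 - (-2.396) = 2.447984.
D >= 0, so the roots are real: z = (-b +/- sqrt(D)) / (2a) = (0.228 +/- 1.564603) / (-1.198).
  z_1 = (0.228 + 1.564603) / (-1.198) = -1.4963,   |z_1| = 1.4963.
  z_2 = (0.228 - 1.564603) / (-1.198) = 1.1157,   |z_2| = 1.1157.
Moduli of all roots: 1.4963, 1.1157.
All moduli strictly greater than 1? Yes.
Verdict: Invertible.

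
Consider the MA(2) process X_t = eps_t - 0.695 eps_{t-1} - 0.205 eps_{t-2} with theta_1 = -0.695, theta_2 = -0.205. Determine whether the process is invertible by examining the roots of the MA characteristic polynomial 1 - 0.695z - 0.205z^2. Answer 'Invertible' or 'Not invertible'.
\text{Invertible}

The MA(q) characteristic polynomial is P(z) = 1 - 0.695z - 0.205z^2.
Invertibility requires all roots to lie outside the unit circle, i.e. |z| > 1 for every root.
Set 1 + (-0.695) z + (-0.205) z^2 = 0, i.e. a z^2 + b z + c = 0 with a = -0.205, b = -0.695, c = 1.
Discriminant D = b^2 - 4ac = (-0.695)^2 - 4*(-0.205)*1 = 0.483025 - (-0.82) = 1.303025.
D >= 0, so the roots are real: z = (-b +/- sqrt(D)) / (2a) = (0.695 +/- 1.141501) / (-0.41).
  z_1 = (0.695 + 1.141501) / (-0.41) = -4.4793,   |z_1| = 4.4793.
  z_2 = (0.695 - 1.141501) / (-0.41) = 1.089,   |z_2| = 1.089.
Moduli of all roots: 4.4793, 1.0890.
All moduli strictly greater than 1? Yes.
Verdict: Invertible.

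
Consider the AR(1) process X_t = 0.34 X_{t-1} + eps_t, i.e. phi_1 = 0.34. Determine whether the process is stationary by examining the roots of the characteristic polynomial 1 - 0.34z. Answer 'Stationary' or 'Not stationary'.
\text{Stationary}

The AR(p) characteristic polynomial is P(z) = 1 - 0.34z.
Stationarity requires all roots to lie outside the unit circle, i.e. |z| > 1 for every root.
This is linear in z: 1 + (-0.34) z = 0  =>  z = -1/(-0.34) = 2.941176,  |z| = 2.941176.
Moduli of all roots: 2.9412.
All moduli strictly greater than 1? Yes.
Verdict: Stationary.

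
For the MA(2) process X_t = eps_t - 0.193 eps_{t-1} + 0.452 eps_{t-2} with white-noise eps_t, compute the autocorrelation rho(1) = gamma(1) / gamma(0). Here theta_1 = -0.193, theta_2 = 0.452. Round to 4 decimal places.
\rho(1) = -0.2257

For an MA(q) process with theta_0 = 1, the autocovariance is
  gamma(k) = sigma^2 * sum_{i=0..q-k} theta_i * theta_{i+k},
and rho(k) = gamma(k) / gamma(0). Sigma^2 cancels.
  numerator   = (1)*(-0.193) + (-0.193)*(0.452) = -0.280236.
  denominator = (1)^2 + (-0.193)^2 + (0.452)^2 = 1.241553.
  rho(1) = -0.280236 / 1.241553 = -0.2257.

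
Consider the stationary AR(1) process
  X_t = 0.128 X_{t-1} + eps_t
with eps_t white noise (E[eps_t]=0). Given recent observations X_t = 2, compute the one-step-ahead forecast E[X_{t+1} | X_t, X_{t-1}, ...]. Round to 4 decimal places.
E[X_{t+1} \mid \mathcal F_t] = 0.2560

For an AR(p) model X_t = c + sum_i phi_i X_{t-i} + eps_t, the
one-step-ahead conditional mean is
  E[X_{t+1} | X_t, ...] = c + sum_i phi_i X_{t+1-i}.
Substitute known values:
  E[X_{t+1} | ...] = (0.128) * (2)
                   = 0.2560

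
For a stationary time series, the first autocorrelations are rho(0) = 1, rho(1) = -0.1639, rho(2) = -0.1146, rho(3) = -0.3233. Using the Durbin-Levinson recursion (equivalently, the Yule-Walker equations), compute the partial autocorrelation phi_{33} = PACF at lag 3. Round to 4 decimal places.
\phi_{33} = -0.3870

The PACF at lag k is phi_{kk}, the last component of the solution
to the Yule-Walker system G_k phi = r_k where
  (G_k)_{ij} = rho(|i - j|), (r_k)_i = rho(i), i,j = 1..k.
Equivalently, Durbin-Levinson gives phi_{kk} iteratively:
  phi_{11} = rho(1)
  phi_{kk} = [rho(k) - sum_{j=1..k-1} phi_{k-1,j} rho(k-j)]
            / [1 - sum_{j=1..k-1} phi_{k-1,j} rho(j)],
  phi_{k,j} = phi_{k-1,j} - phi_{kk} phi_{k-1,k-j},  j = 1..k-1.
Step k = 1:
  phi_11 = rho(1) = -0.1639.
Step k = 2:
  phi_22 = [rho(2) - phi_11 rho(1)] / [1 - phi_11 rho(1)] = [-0.1146 - (-0.1639)(-0.1639)] / [1 - (-0.1639)(-0.1639)]
         = -0.14146321 / 0.97313679 = -0.145368.
  Update: phi_21 = phi_11 - phi_22 phi_11 = -0.1639 - (-0.145368)(-0.1639) = -0.187726.
Step k = 3:
  phi_33 = [rho(3) - phi_21 rho(2) - phi_22 rho(1)] / [1 - phi_21 rho(1) - phi_22 rho(2)]
    numerator   = -0.3233 - (-0.187726)(-0.1146) - (-0.145368)(-0.1639) = -0.36863924
    denominator = 1 - (-0.187726)(-0.1639) - (-0.145368)(-0.1146) = 0.95257253
  phi_33 = -0.36863924 / 0.95257253 = -0.387.
Therefore phi_{33} = -0.3870.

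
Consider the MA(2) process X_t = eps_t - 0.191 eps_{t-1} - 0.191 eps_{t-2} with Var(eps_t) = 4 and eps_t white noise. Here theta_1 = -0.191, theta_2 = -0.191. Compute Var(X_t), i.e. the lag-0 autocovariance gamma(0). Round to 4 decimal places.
\gamma(0) = 4.2918

For an MA(q) process X_t = eps_t + sum_i theta_i eps_{t-i} with
Var(eps_t) = sigma^2, the variance is
  gamma(0) = sigma^2 * (1 + sum_i theta_i^2).
  sum_i theta_i^2 = (-0.191)^2 + (-0.191)^2 = 0.036481 + 0.036481 = 0.072962.
  gamma(0) = 4 * (1 + 0.072962) = 4 * 1.072962 = 4.291848, which rounds to 4.2918.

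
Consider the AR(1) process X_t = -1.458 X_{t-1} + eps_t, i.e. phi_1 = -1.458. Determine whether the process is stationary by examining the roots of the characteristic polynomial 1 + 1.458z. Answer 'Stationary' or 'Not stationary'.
\text{Not stationary}

The AR(p) characteristic polynomial is P(z) = 1 + 1.458z.
Stationarity requires all roots to lie outside the unit circle, i.e. |z| > 1 for every root.
This is linear in z: 1 + (1.458) z = 0  =>  z = -1/(1.458) = -0.685871,  |z| = 0.685871.
Moduli of all roots: 0.6859.
All moduli strictly greater than 1? No.
Verdict: Not stationary.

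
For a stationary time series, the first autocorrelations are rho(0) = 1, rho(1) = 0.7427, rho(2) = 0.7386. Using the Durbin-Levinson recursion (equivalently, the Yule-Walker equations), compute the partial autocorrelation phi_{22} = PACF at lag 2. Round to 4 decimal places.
\phi_{22} = 0.4170

The PACF at lag k is phi_{kk}, the last component of the solution
to the Yule-Walker system G_k phi = r_k where
  (G_k)_{ij} = rho(|i - j|), (r_k)_i = rho(i), i,j = 1..k.
Equivalently, Durbin-Levinson gives phi_{kk} iteratively:
  phi_{11} = rho(1)
  phi_{kk} = [rho(k) - sum_{j=1..k-1} phi_{k-1,j} rho(k-j)]
            / [1 - sum_{j=1..k-1} phi_{k-1,j} rho(j)],
  phi_{k,j} = phi_{k-1,j} - phi_{kk} phi_{k-1,k-j},  j = 1..k-1.
Step k = 1:
  phi_11 = rho(1) = 0.7427.
Step k = 2:
  phi_22 = [rho(2) - phi_11 rho(1)] / [1 - phi_11 rho(1)] = [0.7386 - (0.7427)(0.7427)] / [1 - (0.7427)(0.7427)]
         = 0.18699671 / 0.44839671 = 0.417.
Therefore phi_{22} = 0.4170.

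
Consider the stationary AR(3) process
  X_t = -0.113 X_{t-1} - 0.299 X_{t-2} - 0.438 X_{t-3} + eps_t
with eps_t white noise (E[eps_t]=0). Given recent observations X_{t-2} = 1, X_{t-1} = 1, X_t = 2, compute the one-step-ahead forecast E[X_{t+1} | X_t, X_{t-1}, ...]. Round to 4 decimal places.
E[X_{t+1} \mid \mathcal F_t] = -0.9630

For an AR(p) model X_t = c + sum_i phi_i X_{t-i} + eps_t, the
one-step-ahead conditional mean is
  E[X_{t+1} | X_t, ...] = c + sum_i phi_i X_{t+1-i}.
Substitute known values:
  E[X_{t+1} | ...] = (-0.113) * (2) + (-0.299) * (1) + (-0.438) * (1)
                   = -0.9630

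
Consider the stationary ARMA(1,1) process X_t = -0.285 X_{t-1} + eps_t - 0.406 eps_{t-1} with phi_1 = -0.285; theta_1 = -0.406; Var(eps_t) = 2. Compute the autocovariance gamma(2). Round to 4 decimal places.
\gamma(2) = 0.4783

Multiply the model equation by X_{t-k} and take expectations. With theta_0 = psi_0 = 1 and psi_j the MA(infinity) weights, this gives
  gamma(k) - sum_i phi_i gamma(k-i) = c_k,
  c_k = sigma^2 * sum_{j=k..q} theta_j psi_{j-k}   (c_k = 0 for k > q),
using gamma(-m) = gamma(m).
psi-weights needed (psi_j = theta_j + sum_i phi_i psi_{j-i}):
  psi_1 = theta_1 + phi_1 = -0.406 + (-0.285) = -0.691
Right-hand sides:
  c_0 = sigma^2 (1 + theta_1 psi_1) = 2 * (1 + (-0.406)(-0.691)) = 2 * 1.280546 = 2.561092
  c_1 = sigma^2 theta_1 = 2 * (-0.406) = -0.812
  c_2 = 0
Equations for k = 0 and k = 1 (AR order 1):
  gamma(0) = phi_1 gamma(1) + c_0
  gamma(1) = phi_1 gamma(0) + c_1
Substituting the second into the first: gamma(0) (1 - phi_1^2) = c_0 + phi_1 c_1, so
  gamma(0) = (c_0 + phi_1 c_1) / (1 - phi_1^2) = (2.561092 + (-0.285)(-0.812)) / (1 - (-0.285)^2) = 2.792512 / 0.918775 = 3.039386.
  gamma(1) = phi_1 gamma(0) + c_1 = (-0.285)(3.039386) + (-0.812) = -1.678225.
For k = 2 (> q): gamma(2) = phi_1 gamma(1) = (-0.285)(-1.678225) = 0.478294.
Therefore gamma(2) = 0.4783 (to 4 decimal places).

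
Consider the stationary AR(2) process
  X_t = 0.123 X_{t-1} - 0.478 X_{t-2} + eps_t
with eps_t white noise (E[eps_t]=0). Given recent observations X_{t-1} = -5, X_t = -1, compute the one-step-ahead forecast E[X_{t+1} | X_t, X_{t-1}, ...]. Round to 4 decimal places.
E[X_{t+1} \mid \mathcal F_t] = 2.2670

For an AR(p) model X_t = c + sum_i phi_i X_{t-i} + eps_t, the
one-step-ahead conditional mean is
  E[X_{t+1} | X_t, ...] = c + sum_i phi_i X_{t+1-i}.
Substitute known values:
  E[X_{t+1} | ...] = (0.123) * (-1) + (-0.478) * (-5)
                   = 2.2670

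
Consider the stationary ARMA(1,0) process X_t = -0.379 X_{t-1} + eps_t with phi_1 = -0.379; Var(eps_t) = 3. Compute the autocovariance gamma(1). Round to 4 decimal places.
\gamma(1) = -1.3277

Multiply the model equation by X_{t-k} and take expectations. With theta_0 = psi_0 = 1 and psi_j the MA(infinity) weights, this gives
  gamma(k) - sum_i phi_i gamma(k-i) = c_k,
  c_k = sigma^2 * sum_{j=k..q} theta_j psi_{j-k}   (c_k = 0 for k > q),
using gamma(-m) = gamma(m).
Pure AR (q = 0): c_0 = sigma^2 = 3, c_k = 0 for k >= 1.
Equations for k = 0 and k = 1 (AR order 1):
  gamma(0) = phi_1 gamma(1) + c_0
  gamma(1) = phi_1 gamma(0) + c_1
Substituting the second into the first: gamma(0) (1 - phi_1^2) = c_0 + phi_1 c_1, so
  gamma(0) = c_0 / (1 - phi_1^2) = 3 / (1 - (-0.379)^2) = 3 / 0.856359 = 3.503204.
  gamma(1) = phi_1 gamma(0) = (-0.379)(3.503204) = -1.327714.
Therefore gamma(1) = -1.3277 (to 4 decimal places).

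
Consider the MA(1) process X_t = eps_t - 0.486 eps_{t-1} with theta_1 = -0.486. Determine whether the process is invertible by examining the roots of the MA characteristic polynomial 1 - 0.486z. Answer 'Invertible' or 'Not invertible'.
\text{Invertible}

The MA(q) characteristic polynomial is P(z) = 1 - 0.486z.
Invertibility requires all roots to lie outside the unit circle, i.e. |z| > 1 for every root.
This is linear in z: 1 + (-0.486) z = 0  =>  z = -1/(-0.486) = 2.057613,  |z| = 2.057613.
Moduli of all roots: 2.0576.
All moduli strictly greater than 1? Yes.
Verdict: Invertible.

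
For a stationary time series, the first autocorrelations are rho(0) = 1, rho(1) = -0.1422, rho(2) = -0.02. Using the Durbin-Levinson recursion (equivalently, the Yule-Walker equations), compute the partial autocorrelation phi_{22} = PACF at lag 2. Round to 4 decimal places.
\phi_{22} = -0.0411

The PACF at lag k is phi_{kk}, the last component of the solution
to the Yule-Walker system G_k phi = r_k where
  (G_k)_{ij} = rho(|i - j|), (r_k)_i = rho(i), i,j = 1..k.
Equivalently, Durbin-Levinson gives phi_{kk} iteratively:
  phi_{11} = rho(1)
  phi_{kk} = [rho(k) - sum_{j=1..k-1} phi_{k-1,j} rho(k-j)]
            / [1 - sum_{j=1..k-1} phi_{k-1,j} rho(j)],
  phi_{k,j} = phi_{k-1,j} - phi_{kk} phi_{k-1,k-j},  j = 1..k-1.
Step k = 1:
  phi_11 = rho(1) = -0.1422.
Step k = 2:
  phi_22 = [rho(2) - phi_11 rho(1)] / [1 - phi_11 rho(1)] = [-0.02 - (-0.1422)(-0.1422)] / [1 - (-0.1422)(-0.1422)]
         = -0.04022084 / 0.97977916 = -0.0411.
Therefore phi_{22} = -0.0411.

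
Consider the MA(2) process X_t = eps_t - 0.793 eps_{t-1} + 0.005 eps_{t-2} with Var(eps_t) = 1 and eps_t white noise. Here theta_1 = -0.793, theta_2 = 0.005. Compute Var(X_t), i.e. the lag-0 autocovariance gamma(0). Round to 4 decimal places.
\gamma(0) = 1.6289

For an MA(q) process X_t = eps_t + sum_i theta_i eps_{t-i} with
Var(eps_t) = sigma^2, the variance is
  gamma(0) = sigma^2 * (1 + sum_i theta_i^2).
  sum_i theta_i^2 = (-0.793)^2 + (0.005)^2 = 0.628849 + 0.000025 = 0.628874.
  gamma(0) = 1 * (1 + 0.628874) = 1 * 1.628874 = 1.628874, which rounds to 1.6289.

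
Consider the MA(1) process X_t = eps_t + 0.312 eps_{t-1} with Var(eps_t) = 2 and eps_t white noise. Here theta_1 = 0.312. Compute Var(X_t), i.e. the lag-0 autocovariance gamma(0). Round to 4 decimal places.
\gamma(0) = 2.1947

For an MA(q) process X_t = eps_t + sum_i theta_i eps_{t-i} with
Var(eps_t) = sigma^2, the variance is
  gamma(0) = sigma^2 * (1 + sum_i theta_i^2).
  sum_i theta_i^2 = (0.312)^2 = 0.097344.
  gamma(0) = 2 * (1 + 0.097344) = 2 * 1.097344 = 2.194688, which rounds to 2.1947.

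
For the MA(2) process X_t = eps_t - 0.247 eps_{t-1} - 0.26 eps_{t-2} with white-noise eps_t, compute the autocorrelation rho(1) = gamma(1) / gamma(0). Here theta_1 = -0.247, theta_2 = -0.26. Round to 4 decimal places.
\rho(1) = -0.1620

For an MA(q) process with theta_0 = 1, the autocovariance is
  gamma(k) = sigma^2 * sum_{i=0..q-k} theta_i * theta_{i+k},
and rho(k) = gamma(k) / gamma(0). Sigma^2 cancels.
  numerator   = (1)*(-0.247) + (-0.247)*(-0.26) = -0.18278.
  denominator = (1)^2 + (-0.247)^2 + (-0.26)^2 = 1.128609.
  rho(1) = -0.18278 / 1.128609 = -0.1620.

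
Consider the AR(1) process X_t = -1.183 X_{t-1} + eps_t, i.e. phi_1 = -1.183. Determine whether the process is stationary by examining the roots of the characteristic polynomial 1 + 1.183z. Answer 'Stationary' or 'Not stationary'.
\text{Not stationary}

The AR(p) characteristic polynomial is P(z) = 1 + 1.183z.
Stationarity requires all roots to lie outside the unit circle, i.e. |z| > 1 for every root.
This is linear in z: 1 + (1.183) z = 0  =>  z = -1/(1.183) = -0.845309,  |z| = 0.845309.
Moduli of all roots: 0.8453.
All moduli strictly greater than 1? No.
Verdict: Not stationary.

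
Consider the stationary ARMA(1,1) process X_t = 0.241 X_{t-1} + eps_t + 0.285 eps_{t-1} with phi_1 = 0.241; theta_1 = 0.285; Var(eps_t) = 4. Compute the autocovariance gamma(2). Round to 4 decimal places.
\gamma(2) = 0.5753

Multiply the model equation by X_{t-k} and take expectations. With theta_0 = psi_0 = 1 and psi_j the MA(infinity) weights, this gives
  gamma(k) - sum_i phi_i gamma(k-i) = c_k,
  c_k = sigma^2 * sum_{j=k..q} theta_j psi_{j-k}   (c_k = 0 for k > q),
using gamma(-m) = gamma(m).
psi-weights needed (psi_j = theta_j + sum_i phi_i psi_{j-i}):
  psi_1 = theta_1 + phi_1 = 0.285 + (0.241) = 0.526
Right-hand sides:
  c_0 = sigma^2 (1 + theta_1 psi_1) = 4 * (1 + (0.285)(0.526)) = 4 * 1.14991 = 4.59964
  c_1 = sigma^2 theta_1 = 4 * (0.285) = 1.14
  c_2 = 0
Equations for k = 0 and k = 1 (AR order 1):
  gamma(0) = phi_1 gamma(1) + c_0
  gamma(1) = phi_1 gamma(0) + c_1
Substituting the second into the first: gamma(0) (1 - phi_1^2) = c_0 + phi_1 c_1, so
  gamma(0) = (c_0 + phi_1 c_1) / (1 - phi_1^2) = (4.59964 + (0.241)(1.14)) / (1 - (0.241)^2) = 4.87438 / 0.941919 = 5.174946.
  gamma(1) = phi_1 gamma(0) + c_1 = (0.241)(5.174946) + (1.14) = 2.387162.
For k = 2 (> q): gamma(2) = phi_1 gamma(1) = (0.241)(2.387162) = 0.575306.
Therefore gamma(2) = 0.5753 (to 4 decimal places).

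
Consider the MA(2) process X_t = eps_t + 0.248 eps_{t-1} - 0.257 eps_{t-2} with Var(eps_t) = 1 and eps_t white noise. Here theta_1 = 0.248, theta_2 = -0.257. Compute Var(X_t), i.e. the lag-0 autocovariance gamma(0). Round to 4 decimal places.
\gamma(0) = 1.1276

For an MA(q) process X_t = eps_t + sum_i theta_i eps_{t-i} with
Var(eps_t) = sigma^2, the variance is
  gamma(0) = sigma^2 * (1 + sum_i theta_i^2).
  sum_i theta_i^2 = (0.248)^2 + (-0.257)^2 = 0.061504 + 0.066049 = 0.127553.
  gamma(0) = 1 * (1 + 0.127553) = 1 * 1.127553 = 1.127553, which rounds to 1.1276.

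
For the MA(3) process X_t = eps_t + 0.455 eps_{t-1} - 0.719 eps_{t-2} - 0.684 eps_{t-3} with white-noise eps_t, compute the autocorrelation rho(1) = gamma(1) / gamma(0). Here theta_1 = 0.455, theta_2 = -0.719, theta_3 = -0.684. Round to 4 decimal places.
\rho(1) = 0.2827

For an MA(q) process with theta_0 = 1, the autocovariance is
  gamma(k) = sigma^2 * sum_{i=0..q-k} theta_i * theta_{i+k},
and rho(k) = gamma(k) / gamma(0). Sigma^2 cancels.
  numerator   = (1)*(0.455) + (0.455)*(-0.719) + (-0.719)*(-0.684) = 0.619651.
  denominator = (1)^2 + (0.455)^2 + (-0.719)^2 + (-0.684)^2 = 2.191842.
  rho(1) = 0.619651 / 2.191842 = 0.2827.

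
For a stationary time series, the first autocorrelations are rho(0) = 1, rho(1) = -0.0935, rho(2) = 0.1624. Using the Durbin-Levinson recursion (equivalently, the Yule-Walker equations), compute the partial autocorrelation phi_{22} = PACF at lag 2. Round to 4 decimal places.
\phi_{22} = 0.1550

The PACF at lag k is phi_{kk}, the last component of the solution
to the Yule-Walker system G_k phi = r_k where
  (G_k)_{ij} = rho(|i - j|), (r_k)_i = rho(i), i,j = 1..k.
Equivalently, Durbin-Levinson gives phi_{kk} iteratively:
  phi_{11} = rho(1)
  phi_{kk} = [rho(k) - sum_{j=1..k-1} phi_{k-1,j} rho(k-j)]
            / [1 - sum_{j=1..k-1} phi_{k-1,j} rho(j)],
  phi_{k,j} = phi_{k-1,j} - phi_{kk} phi_{k-1,k-j},  j = 1..k-1.
Step k = 1:
  phi_11 = rho(1) = -0.0935.
Step k = 2:
  phi_22 = [rho(2) - phi_11 rho(1)] / [1 - phi_11 rho(1)] = [0.1624 - (-0.0935)(-0.0935)] / [1 - (-0.0935)(-0.0935)]
         = 0.15365775 / 0.99125775 = 0.155.
Therefore phi_{22} = 0.1550.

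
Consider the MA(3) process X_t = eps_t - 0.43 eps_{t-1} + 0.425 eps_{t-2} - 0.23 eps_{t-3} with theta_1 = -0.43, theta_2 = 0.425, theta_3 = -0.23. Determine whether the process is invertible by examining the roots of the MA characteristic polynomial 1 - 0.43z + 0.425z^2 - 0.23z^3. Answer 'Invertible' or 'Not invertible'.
\text{Invertible}

The MA(q) characteristic polynomial is P(z) = 1 - 0.43z + 0.425z^2 - 0.23z^3.
Invertibility requires all roots to lie outside the unit circle, i.e. |z| > 1 for every root.
Degree 3: look for a simple real root z0 first, then factor out (1 - z/z0) and solve the remaining quadratic.
Testing z0 = 2: P(2) = 1 + (-0.43)(2) + (0.425)(2)^2 + (-0.23)(2)^3
  = 1 + (-0.86) + (1.7) + (-1.84) = 0.  So z_0 = 2 is a root, |z_0| = 2.
Divide out the factor (1 - 0.5 z) = (1 - z/z0) (since 1/z0 = 0.5):
  P(z) = (1 - 0.5 z)(1 + (0.07) z + (0.46) z^2)
  [check: z-coef 0.07 - (0.5) = -0.43; z^2-coef 0.46 - (0.5)(0.07) = 0.425; z^3-coef -(0.5)(0.46) = -0.23.]
Remaining roots from the quadratic factor 1 + (0.07) z + (0.46) z^2:
  Set 1 + (0.07) z + (0.46) z^2 = 0, i.e. a z^2 + b z + c = 0 with a = 0.46, b = 0.07, c = 1.
  Discriminant D = b^2 - 4ac = (0.07)^2 - 4*(0.46)*1 = 0.0049 - (1.84) = -1.8351.
  D < 0, so the roots are the complex-conjugate pair z = (-b +/- i sqrt(-D)) / (2a) = -0.0761 +/- 1.4725i.
  For a conjugate pair |z|^2 = z * conj(z) = (product of roots) = c/a = 1/(0.46) = 2.173913, so |z| = sqrt(2.173913) = 1.4744 for both roots.
Moduli of all roots: 2.0000, 1.4744, 1.4744.
All moduli strictly greater than 1? Yes.
Verdict: Invertible.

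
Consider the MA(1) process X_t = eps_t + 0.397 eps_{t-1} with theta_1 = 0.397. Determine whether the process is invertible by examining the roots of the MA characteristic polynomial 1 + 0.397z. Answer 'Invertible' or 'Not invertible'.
\text{Invertible}

The MA(q) characteristic polynomial is P(z) = 1 + 0.397z.
Invertibility requires all roots to lie outside the unit circle, i.e. |z| > 1 for every root.
This is linear in z: 1 + (0.397) z = 0  =>  z = -1/(0.397) = -2.518892,  |z| = 2.518892.
Moduli of all roots: 2.5189.
All moduli strictly greater than 1? Yes.
Verdict: Invertible.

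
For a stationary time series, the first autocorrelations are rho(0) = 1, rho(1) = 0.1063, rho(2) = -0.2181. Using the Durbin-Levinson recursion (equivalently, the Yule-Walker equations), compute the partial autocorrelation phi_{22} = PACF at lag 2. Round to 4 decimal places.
\phi_{22} = -0.2320

The PACF at lag k is phi_{kk}, the last component of the solution
to the Yule-Walker system G_k phi = r_k where
  (G_k)_{ij} = rho(|i - j|), (r_k)_i = rho(i), i,j = 1..k.
Equivalently, Durbin-Levinson gives phi_{kk} iteratively:
  phi_{11} = rho(1)
  phi_{kk} = [rho(k) - sum_{j=1..k-1} phi_{k-1,j} rho(k-j)]
            / [1 - sum_{j=1..k-1} phi_{k-1,j} rho(j)],
  phi_{k,j} = phi_{k-1,j} - phi_{kk} phi_{k-1,k-j},  j = 1..k-1.
Step k = 1:
  phi_11 = rho(1) = 0.1063.
Step k = 2:
  phi_22 = [rho(2) - phi_11 rho(1)] / [1 - phi_11 rho(1)] = [-0.2181 - (0.1063)(0.1063)] / [1 - (0.1063)(0.1063)]
         = -0.22939969 / 0.98870031 = -0.232.
Therefore phi_{22} = -0.2320.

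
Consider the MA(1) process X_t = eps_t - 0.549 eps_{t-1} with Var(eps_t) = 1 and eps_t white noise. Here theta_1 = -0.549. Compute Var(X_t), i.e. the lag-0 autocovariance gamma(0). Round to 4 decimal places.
\gamma(0) = 1.3014

For an MA(q) process X_t = eps_t + sum_i theta_i eps_{t-i} with
Var(eps_t) = sigma^2, the variance is
  gamma(0) = sigma^2 * (1 + sum_i theta_i^2).
  sum_i theta_i^2 = (-0.549)^2 = 0.301401.
  gamma(0) = 1 * (1 + 0.301401) = 1 * 1.301401 = 1.301401, which rounds to 1.3014.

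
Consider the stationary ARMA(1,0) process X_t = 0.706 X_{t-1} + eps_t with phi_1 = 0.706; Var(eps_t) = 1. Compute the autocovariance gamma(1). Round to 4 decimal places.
\gamma(1) = 1.4076

Multiply the model equation by X_{t-k} and take expectations. With theta_0 = psi_0 = 1 and psi_j the MA(infinity) weights, this gives
  gamma(k) - sum_i phi_i gamma(k-i) = c_k,
  c_k = sigma^2 * sum_{j=k..q} theta_j psi_{j-k}   (c_k = 0 for k > q),
using gamma(-m) = gamma(m).
Pure AR (q = 0): c_0 = sigma^2 = 1, c_k = 0 for k >= 1.
Equations for k = 0 and k = 1 (AR order 1):
  gamma(0) = phi_1 gamma(1) + c_0
  gamma(1) = phi_1 gamma(0) + c_1
Substituting the second into the first: gamma(0) (1 - phi_1^2) = c_0 + phi_1 c_1, so
  gamma(0) = c_0 / (1 - phi_1^2) = 1 / (1 - (0.706)^2) = 1 / 0.501564 = 1.993764.
  gamma(1) = phi_1 gamma(0) = (0.706)(1.993764) = 1.407597.
Therefore gamma(1) = 1.4076 (to 4 decimal places).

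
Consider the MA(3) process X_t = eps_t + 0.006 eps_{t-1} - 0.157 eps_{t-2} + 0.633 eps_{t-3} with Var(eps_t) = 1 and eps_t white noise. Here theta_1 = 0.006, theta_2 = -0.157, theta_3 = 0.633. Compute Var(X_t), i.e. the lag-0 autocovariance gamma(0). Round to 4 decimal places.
\gamma(0) = 1.4254

For an MA(q) process X_t = eps_t + sum_i theta_i eps_{t-i} with
Var(eps_t) = sigma^2, the variance is
  gamma(0) = sigma^2 * (1 + sum_i theta_i^2).
  sum_i theta_i^2 = (0.006)^2 + (-0.157)^2 + (0.633)^2 = 0.000036 + 0.024649 + 0.400689 = 0.425374.
  gamma(0) = 1 * (1 + 0.425374) = 1 * 1.425374 = 1.425374, which rounds to 1.4254.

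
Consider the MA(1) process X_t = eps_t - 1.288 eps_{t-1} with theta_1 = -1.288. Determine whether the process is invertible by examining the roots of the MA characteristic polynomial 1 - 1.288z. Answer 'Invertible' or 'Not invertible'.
\text{Not invertible}

The MA(q) characteristic polynomial is P(z) = 1 - 1.288z.
Invertibility requires all roots to lie outside the unit circle, i.e. |z| > 1 for every root.
This is linear in z: 1 + (-1.288) z = 0  =>  z = -1/(-1.288) = 0.776398,  |z| = 0.776398.
Moduli of all roots: 0.7764.
All moduli strictly greater than 1? No.
Verdict: Not invertible.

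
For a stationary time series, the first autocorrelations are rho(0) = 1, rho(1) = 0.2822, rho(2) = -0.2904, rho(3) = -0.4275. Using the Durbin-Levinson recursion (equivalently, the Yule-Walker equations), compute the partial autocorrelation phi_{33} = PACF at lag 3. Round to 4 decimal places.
\phi_{33} = -0.2581

The PACF at lag k is phi_{kk}, the last component of the solution
to the Yule-Walker system G_k phi = r_k where
  (G_k)_{ij} = rho(|i - j|), (r_k)_i = rho(i), i,j = 1..k.
Equivalently, Durbin-Levinson gives phi_{kk} iteratively:
  phi_{11} = rho(1)
  phi_{kk} = [rho(k) - sum_{j=1..k-1} phi_{k-1,j} rho(k-j)]
            / [1 - sum_{j=1..k-1} phi_{k-1,j} rho(j)],
  phi_{k,j} = phi_{k-1,j} - phi_{kk} phi_{k-1,k-j},  j = 1..k-1.
Step k = 1:
  phi_11 = rho(1) = 0.2822.
Step k = 2:
  phi_22 = [rho(2) - phi_11 rho(1)] / [1 - phi_11 rho(1)] = [-0.2904 - (0.2822)(0.2822)] / [1 - (0.2822)(0.2822)]
         = -0.37003684 / 0.92036316 = -0.402055.
  Update: phi_21 = phi_11 - phi_22 phi_11 = 0.2822 - (-0.402055)(0.2822) = 0.39566.
Step k = 3:
  phi_33 = [rho(3) - phi_21 rho(2) - phi_22 rho(1)] / [1 - phi_21 rho(1) - phi_22 rho(2)]
    numerator   = -0.4275 - (0.39566)(-0.2904) - (-0.402055)(0.2822) = -0.19914035
    denominator = 1 - (0.39566)(0.2822) - (-0.402055)(-0.2904) = 0.77158791
  phi_33 = -0.19914035 / 0.77158791 = -0.2581.
Therefore phi_{33} = -0.2581.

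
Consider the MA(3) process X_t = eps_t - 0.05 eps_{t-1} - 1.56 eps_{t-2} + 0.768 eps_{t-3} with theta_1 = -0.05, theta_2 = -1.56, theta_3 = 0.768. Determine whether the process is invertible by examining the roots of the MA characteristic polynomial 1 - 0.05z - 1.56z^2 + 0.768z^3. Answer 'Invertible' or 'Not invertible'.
\text{Not invertible}

The MA(q) characteristic polynomial is P(z) = 1 - 0.05z - 1.56z^2 + 0.768z^3.
Invertibility requires all roots to lie outside the unit circle, i.e. |z| > 1 for every root.
Degree 3: look for a simple real root z0 first, then factor out (1 - z/z0) and solve the remaining quadratic.
Testing z0 = 1.25: P(1.25) = 1 + (-0.05)(1.25) + (-1.56)(1.25)^2 + (0.768)(1.25)^3
  = 1 + (-0.0625) + (-2.4375) + (1.5) = 0.  So z_0 = 1.25 is a root, |z_0| = 1.25.
Divide out the factor (1 - 0.8 z) = (1 - z/z0) (since 1/z0 = 0.8):
  P(z) = (1 - 0.8 z)(1 + (0.75) z + (-0.96) z^2)
  [check: z-coef 0.75 - (0.8) = -0.05; z^2-coef -0.96 - (0.8)(0.75) = -1.56; z^3-coef -(0.8)(-0.96) = 0.768.]
Remaining roots from the quadratic factor 1 + (0.75) z + (-0.96) z^2:
  Set 1 + (0.75) z + (-0.96) z^2 = 0, i.e. a z^2 + b z + c = 0 with a = -0.96, b = 0.75, c = 1.
  Discriminant D = b^2 - 4ac = (0.75)^2 - 4*(-0.96)*1 = 0.5625 - (-3.84) = 4.4025.
  D >= 0, so the roots are real: z = (-b +/- sqrt(D)) / (2a) = (-0.75 +/- 2.098214) / (-1.92).
    z_1 = (-0.75 + 2.098214) / (-1.92) = -0.7022,   |z_1| = 0.7022.
    z_2 = (-0.75 - 2.098214) / (-1.92) = 1.4834,   |z_2| = 1.4834.
Moduli of all roots: 1.2500, 0.7022, 1.4834.
All moduli strictly greater than 1? No.
Verdict: Not invertible.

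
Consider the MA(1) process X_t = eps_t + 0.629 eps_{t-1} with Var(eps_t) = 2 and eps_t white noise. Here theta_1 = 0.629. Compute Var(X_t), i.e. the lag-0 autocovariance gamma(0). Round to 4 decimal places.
\gamma(0) = 2.7913

For an MA(q) process X_t = eps_t + sum_i theta_i eps_{t-i} with
Var(eps_t) = sigma^2, the variance is
  gamma(0) = sigma^2 * (1 + sum_i theta_i^2).
  sum_i theta_i^2 = (0.629)^2 = 0.395641.
  gamma(0) = 2 * (1 + 0.395641) = 2 * 1.395641 = 2.791282, which rounds to 2.7913.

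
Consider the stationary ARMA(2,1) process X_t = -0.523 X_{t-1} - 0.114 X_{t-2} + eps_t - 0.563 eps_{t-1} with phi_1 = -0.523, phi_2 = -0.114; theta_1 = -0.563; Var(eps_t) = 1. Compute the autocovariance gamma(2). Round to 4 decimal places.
\gamma(2) = 0.5798

Multiply the model equation by X_{t-k} and take expectations. With theta_0 = psi_0 = 1 and psi_j the MA(infinity) weights, this gives
  gamma(k) - sum_i phi_i gamma(k-i) = c_k,
  c_k = sigma^2 * sum_{j=k..q} theta_j psi_{j-k}   (c_k = 0 for k > q),
using gamma(-m) = gamma(m).
psi-weights needed (psi_j = theta_j + sum_i phi_i psi_{j-i}):
  psi_1 = theta_1 + phi_1 = -0.563 + (-0.523) = -1.086
Right-hand sides:
  c_0 = sigma^2 (1 + theta_1 psi_1) = 1 * (1 + (-0.563)(-1.086)) = 1 * 1.611418 = 1.611418
  c_1 = sigma^2 theta_1 = 1 * (-0.563) = -0.563
  c_2 = 0
Equations for k = 0, 1, 2 (AR order 2, c_2 = 0):
  (E0) gamma(0) = phi_1 gamma(1) + phi_2 gamma(2) + c_0
  (E1) gamma(1) = phi_1 gamma(0) + phi_2 gamma(1) + c_1
  (E2) gamma(2) = phi_1 gamma(1) + phi_2 gamma(0)
From (E1): gamma(1) = A gamma(0) + B with
  A = phi_1 / (1 - phi_2) = -0.523 / 1.114 = -0.469479,   B = c_1 / (1 - phi_2) = -0.563 / 1.114 = -0.505386.
Insert (E2) into (E0): gamma(0) (1 - phi_2^2) = phi_1 (1 + phi_2) gamma(1) + c_0.
  phi_1 (1 + phi_2) = (-0.523)(0.886) = -0.463378,   1 - phi_2^2 = 0.987004.
Replace gamma(1) by A gamma(0) + B and collect gamma(0):
  gamma(0) [0.987004 - (-0.463378)(-0.469479)] = (-0.463378)(-0.505386) + 1.611418
  gamma(0) * 0.769458 = 1.845603
  gamma(0) = 1.845603 / 0.769458 = 2.398576.
  gamma(1) = A gamma(0) + B = (-0.469479)(2.398576) + (-0.505386) = -1.631468.
  gamma(2) = phi_1 gamma(1) + phi_2 gamma(0) = (-0.523)(-1.631468) + (-0.114)(2.398576) = 0.57982.
Therefore gamma(2) = 0.5798 (to 4 decimal places).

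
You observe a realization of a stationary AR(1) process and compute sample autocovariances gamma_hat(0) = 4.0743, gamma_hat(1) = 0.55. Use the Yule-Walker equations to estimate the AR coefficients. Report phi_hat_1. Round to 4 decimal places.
\hat\phi_{1} = 0.1350

The Yule-Walker equations for an AR(p) process read, in matrix form,
  Gamma_p phi = r_p,   with   (Gamma_p)_{ij} = gamma(|i - j|),
                       (r_p)_i = gamma(i),   i,j = 1..p.
Substitute the sample gammas (Toeplitz matrix and right-hand side of size 1):
  Gamma_p = [[4.0743]]
  r_p     = [0.55]
With p = 1 this is the single equation gamma(0) phi_1 = gamma(1):
  phi_hat_1 = gamma(1) / gamma(0) = 0.55 / 4.0743 = 0.1350.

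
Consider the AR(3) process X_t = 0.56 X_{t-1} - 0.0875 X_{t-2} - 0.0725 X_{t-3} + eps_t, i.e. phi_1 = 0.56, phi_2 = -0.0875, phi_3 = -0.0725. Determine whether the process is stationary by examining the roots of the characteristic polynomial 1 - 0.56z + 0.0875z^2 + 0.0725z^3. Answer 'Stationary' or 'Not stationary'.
\text{Stationary}

The AR(p) characteristic polynomial is P(z) = 1 - 0.56z + 0.0875z^2 + 0.0725z^3.
Stationarity requires all roots to lie outside the unit circle, i.e. |z| > 1 for every root.
Degree 3: look for a simple real root z0 first, then factor out (1 - z/z0) and solve the remaining quadratic.
Testing z0 = -4: P(-4) = 1 + (-0.56)(-4) + (0.0875)(-4)^2 + (0.0725)(-4)^3
  = 1 + (2.24) + (1.4) + (-4.64) = 0.  So z_0 = -4 is a root, |z_0| = 4.
Divide out the factor (1 + 0.25 z) = (1 - z/z0) (since 1/z0 = -0.25):
  P(z) = (1 + 0.25 z)(1 + (-0.81) z + (0.29) z^2)
  [check: z-coef -0.81 - (-0.25) = -0.56; z^2-coef 0.29 - (-0.25)(-0.81) = 0.0875; z^3-coef -(-0.25)(0.29) = 0.0725.]
Remaining roots from the quadratic factor 1 + (-0.81) z + (0.29) z^2:
  Set 1 + (-0.81) z + (0.29) z^2 = 0, i.e. a z^2 + b z + c = 0 with a = 0.29, b = -0.81, c = 1.
  Discriminant D = b^2 - 4ac = (-0.81)^2 - 4*(0.29)*1 = 0.6561 - (1.16) = -0.5039.
  D < 0, so the roots are the complex-conjugate pair z = (-b +/- i sqrt(-D)) / (2a) = 1.3966 +/- 1.2239i.
  For a conjugate pair |z|^2 = z * conj(z) = (product of roots) = c/a = 1/(0.29) = 3.448276, so |z| = sqrt(3.448276) = 1.857 for both roots.
Moduli of all roots: 4.0000, 1.8570, 1.8570.
All moduli strictly greater than 1? Yes.
Verdict: Stationary.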